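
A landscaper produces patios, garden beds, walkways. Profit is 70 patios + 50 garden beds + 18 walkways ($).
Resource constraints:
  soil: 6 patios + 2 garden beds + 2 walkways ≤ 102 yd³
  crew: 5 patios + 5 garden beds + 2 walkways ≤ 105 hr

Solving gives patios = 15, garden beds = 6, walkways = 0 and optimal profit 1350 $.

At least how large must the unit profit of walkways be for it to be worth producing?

Check each constraint at x*: soil 102/102 (tight); crew 105/105 (tight).
The binding rows give the dual system: 6·y_soil + 5·y_crew = 70 and 2·y_soil + 5·y_crew = 50.
→ y_soil = 5 and y_crew = 8.
walkways enters the basis when its profit ≥ yᵀa₃ = 5·2 + 8·2 = 26.

26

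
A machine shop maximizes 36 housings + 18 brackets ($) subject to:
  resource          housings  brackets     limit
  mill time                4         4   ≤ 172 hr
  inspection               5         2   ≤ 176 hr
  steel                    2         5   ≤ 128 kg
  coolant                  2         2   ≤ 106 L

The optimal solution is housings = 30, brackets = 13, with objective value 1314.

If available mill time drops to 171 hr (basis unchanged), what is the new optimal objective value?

1312.5

At the optimum: mill time uses 172 of 172 (binding); inspection uses 176 of 176 (binding); steel uses 125 of 128 (slack = 3); coolant uses 86 of 106 (slack = 20).
Slack constraints have shadow price 0 (complementary slackness).
The binding rows give the dual system: 4·y_mill time + 5·y_inspection = 36 and 4·y_mill time + 2·y_inspection = 18.
→ y_mill time = 1.5 and y_inspection = 6.
Δz = y_mill time·Δb = 1.5 × (-1) = -1.5, so new z* = 1314 − 1.5 = 1312.5.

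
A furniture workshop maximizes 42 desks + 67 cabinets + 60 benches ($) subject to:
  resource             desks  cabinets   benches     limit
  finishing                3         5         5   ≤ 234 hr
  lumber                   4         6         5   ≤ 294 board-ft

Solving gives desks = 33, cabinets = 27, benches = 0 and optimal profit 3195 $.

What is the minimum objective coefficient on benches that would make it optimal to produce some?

62.5

At the optimum: finishing uses 234 of 234 (binding); lumber uses 294 of 294 (binding).
From A_Bᵀ y = c: 3·y_finishing + 4·y_lumber = 42; 5·y_finishing + 6·y_lumber = 67.
This yields shadow prices y_finishing = 8, y_lumber = 4.5.
benches enters the basis when its profit ≥ yᵀa₃ = 8·5 + 4.5·5 = 62.5.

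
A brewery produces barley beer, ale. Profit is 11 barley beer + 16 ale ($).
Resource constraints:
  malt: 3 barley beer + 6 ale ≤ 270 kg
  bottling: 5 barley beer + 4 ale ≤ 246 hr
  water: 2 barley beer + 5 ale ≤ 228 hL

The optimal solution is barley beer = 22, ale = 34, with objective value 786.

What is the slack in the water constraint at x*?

water used = 2·22 + 5·34 = 214; slack = 228 − 214 = 14.

14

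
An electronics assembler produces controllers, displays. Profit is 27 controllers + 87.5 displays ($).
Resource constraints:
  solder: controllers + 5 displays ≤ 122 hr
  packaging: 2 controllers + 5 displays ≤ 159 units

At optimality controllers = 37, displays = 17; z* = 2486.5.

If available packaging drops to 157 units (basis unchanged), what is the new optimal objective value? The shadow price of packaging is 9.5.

2467.5

Δb = -2, so new z* = 2486.5 + (9.5)·(-2) = 2486.5 − 19 = 2467.5.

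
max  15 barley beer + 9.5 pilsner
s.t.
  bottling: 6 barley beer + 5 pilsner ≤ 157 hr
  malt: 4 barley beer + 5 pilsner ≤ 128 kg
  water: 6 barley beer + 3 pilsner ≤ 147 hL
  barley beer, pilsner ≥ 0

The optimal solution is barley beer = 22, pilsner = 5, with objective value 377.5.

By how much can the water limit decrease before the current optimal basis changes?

18

Binding constraints: bottling, water. The basis is B = [[6,5],[6,3]] with det -12.
Per unit decrease in water, x* moves by d = (-0.4167, 0.5).
The basis stays optimal until malt becomes binding; allowable decrease = 18 hL.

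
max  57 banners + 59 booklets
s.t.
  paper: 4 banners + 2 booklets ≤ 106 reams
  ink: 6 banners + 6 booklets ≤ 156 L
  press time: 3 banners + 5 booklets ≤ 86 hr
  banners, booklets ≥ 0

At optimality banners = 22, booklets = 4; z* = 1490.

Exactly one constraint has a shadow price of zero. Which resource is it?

paper: 96/106 (slack 10)
ink: 156/156 (binding)
press time: 86/86 (binding)
By complementary slackness, a constraint with positive slack has shadow price 0 → paper.

paper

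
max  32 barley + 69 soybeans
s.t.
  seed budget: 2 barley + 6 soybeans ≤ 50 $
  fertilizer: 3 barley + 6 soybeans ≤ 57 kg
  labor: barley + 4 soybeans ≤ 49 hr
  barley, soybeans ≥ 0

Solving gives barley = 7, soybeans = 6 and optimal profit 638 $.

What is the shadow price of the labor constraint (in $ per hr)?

0

At the optimum: seed budget uses 50 of 50 (binding); fertilizer uses 57 of 57 (binding); labor uses 31 of 49 (slack = 18).
By complementary slackness, y = 0 for the non-binding constraint.
From A_Bᵀ y = c: 2·y_seed budget + 3·y_fertilizer = 32; 6·y_seed budget + 6·y_fertilizer = 69.
This yields shadow prices y_seed budget = 2.5, y_fertilizer = 9.
Shadow price of labor = 0.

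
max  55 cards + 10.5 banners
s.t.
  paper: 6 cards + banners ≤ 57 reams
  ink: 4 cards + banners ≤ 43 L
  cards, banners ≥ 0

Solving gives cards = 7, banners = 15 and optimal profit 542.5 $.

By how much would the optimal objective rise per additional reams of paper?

6.5

At the optimum: paper uses 57 of 57 (binding); ink uses 43 of 43 (binding).
Dual feasibility on the basic columns requires 6·y_paper + 4·y_ink = 55, 1·y_paper + 1·y_ink = 10.5.
Solving: y_paper = 6.5, y_ink = 4.
Shadow price of paper = 6.5.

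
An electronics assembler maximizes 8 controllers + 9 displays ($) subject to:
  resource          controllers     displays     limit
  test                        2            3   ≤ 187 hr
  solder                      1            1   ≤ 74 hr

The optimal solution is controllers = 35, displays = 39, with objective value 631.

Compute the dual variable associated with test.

1

Both test and solder are binding at x*.
Dual feasibility on the basic columns requires 2·y_test + 1·y_solder = 8, 3·y_test + 1·y_solder = 9.
→ y_test = 1 and y_solder = 6.
Shadow price of test = 1.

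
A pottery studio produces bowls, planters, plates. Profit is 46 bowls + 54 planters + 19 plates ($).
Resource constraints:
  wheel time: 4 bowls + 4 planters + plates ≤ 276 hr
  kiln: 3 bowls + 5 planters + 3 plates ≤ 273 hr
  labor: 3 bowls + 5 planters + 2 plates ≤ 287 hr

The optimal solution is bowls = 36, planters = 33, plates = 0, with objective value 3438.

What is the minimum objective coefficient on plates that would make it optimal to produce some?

20.5

Binding: wheel time and kiln. Non-binding: labor (14 unused).
By complementary slackness, y = 0 for the non-binding constraint.
Dual feasibility on the basic columns requires 4·y_wheel time + 3·y_kiln = 46, 4·y_wheel time + 5·y_kiln = 54.
This yields shadow prices y_wheel time = 8.5, y_kiln = 4.
plates enters the basis when its profit ≥ yᵀa₃ = 8.5·1 + 4·3 = 20.5.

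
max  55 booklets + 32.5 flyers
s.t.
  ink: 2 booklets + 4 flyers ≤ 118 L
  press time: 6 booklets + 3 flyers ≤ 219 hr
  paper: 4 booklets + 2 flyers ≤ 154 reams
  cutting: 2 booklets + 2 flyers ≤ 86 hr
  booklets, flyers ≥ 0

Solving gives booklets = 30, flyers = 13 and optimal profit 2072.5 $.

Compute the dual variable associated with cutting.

5

Check each constraint at x*: ink 112/118 (slack 6); press time 219/219 (tight); paper 146/154 (slack 8); cutting 86/86 (tight).
Slack constraints have shadow price 0 (complementary slackness).
Dual feasibility on the basic columns requires 6·y_press time + 2·y_cutting = 55, 3·y_press time + 2·y_cutting = 32.5.
This yields shadow prices y_press time = 7.5, y_cutting = 5.
Shadow price of cutting = 5.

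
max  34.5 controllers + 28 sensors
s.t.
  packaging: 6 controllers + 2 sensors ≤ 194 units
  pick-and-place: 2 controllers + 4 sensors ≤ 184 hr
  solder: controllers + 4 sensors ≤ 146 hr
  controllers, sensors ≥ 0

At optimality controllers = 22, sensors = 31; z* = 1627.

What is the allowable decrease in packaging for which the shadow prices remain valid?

Binding constraints: packaging, solder. The basis is B = [[6,2],[1,4]] with det 22.
Per unit decrease in packaging, x* moves by d = (-0.1818, 0.0455).
The basis stays optimal until controllers reaches 0; allowable decrease = 121 units.

121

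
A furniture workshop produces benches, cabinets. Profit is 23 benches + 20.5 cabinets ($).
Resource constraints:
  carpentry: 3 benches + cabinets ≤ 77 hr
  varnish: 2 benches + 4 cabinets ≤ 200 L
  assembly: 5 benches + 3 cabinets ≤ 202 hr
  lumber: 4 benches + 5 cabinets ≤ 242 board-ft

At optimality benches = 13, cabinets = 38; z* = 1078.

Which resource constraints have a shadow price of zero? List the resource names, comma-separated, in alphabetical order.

carpentry: 77/77 (binding)
varnish: 178/200 (slack 22)
assembly: 179/202 (slack 23)
lumber: 242/242 (binding)
By complementary slackness, a constraint with positive slack has shadow price 0 → assembly, varnish.

assembly, varnish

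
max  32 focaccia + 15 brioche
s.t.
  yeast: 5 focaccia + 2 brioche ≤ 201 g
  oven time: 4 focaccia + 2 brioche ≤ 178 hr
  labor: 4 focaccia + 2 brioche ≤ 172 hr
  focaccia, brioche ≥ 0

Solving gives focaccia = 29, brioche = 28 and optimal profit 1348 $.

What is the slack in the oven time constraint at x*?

oven time used = 4·29 + 2·28 = 172; slack = 178 − 172 = 6.

6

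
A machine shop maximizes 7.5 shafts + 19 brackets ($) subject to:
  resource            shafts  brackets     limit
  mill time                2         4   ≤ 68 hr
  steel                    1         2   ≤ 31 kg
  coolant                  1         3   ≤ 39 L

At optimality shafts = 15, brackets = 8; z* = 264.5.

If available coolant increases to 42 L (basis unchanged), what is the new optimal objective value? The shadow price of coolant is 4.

276.5

Δb = 3, so new z* = 264.5 + (4)·(3) = 264.5 + 12 = 276.5.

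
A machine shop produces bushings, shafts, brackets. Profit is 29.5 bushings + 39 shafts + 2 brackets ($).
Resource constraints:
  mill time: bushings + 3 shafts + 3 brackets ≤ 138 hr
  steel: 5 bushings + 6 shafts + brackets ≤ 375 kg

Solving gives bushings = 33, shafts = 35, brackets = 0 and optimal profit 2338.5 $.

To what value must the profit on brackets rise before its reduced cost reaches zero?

11.5

Both mill time and steel are binding at x*.
The binding rows give the dual system: 1·y_mill time + 5·y_steel = 29.5 and 3·y_mill time + 6·y_steel = 39.
→ y_mill time = 2 and y_steel = 5.5.
brackets enters the basis when its profit ≥ yᵀa₃ = 2·3 + 5.5·1 = 11.5.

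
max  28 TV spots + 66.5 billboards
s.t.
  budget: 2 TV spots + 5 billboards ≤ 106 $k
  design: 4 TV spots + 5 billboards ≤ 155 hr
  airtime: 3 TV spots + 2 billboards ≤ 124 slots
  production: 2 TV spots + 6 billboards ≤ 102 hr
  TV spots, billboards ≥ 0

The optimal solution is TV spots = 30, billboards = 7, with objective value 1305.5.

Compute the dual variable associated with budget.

Check each constraint at x*: budget 95/106 (slack 11); design 155/155 (tight); airtime 104/124 (slack 20); production 102/102 (tight).
Slack constraints have shadow price 0 (complementary slackness).
Dual feasibility on the basic columns requires 4·y_design + 2·y_production = 28, 5·y_design + 6·y_production = 66.5.
Solving: y_design = 2.5, y_production = 9.
Shadow price of budget = 0.

0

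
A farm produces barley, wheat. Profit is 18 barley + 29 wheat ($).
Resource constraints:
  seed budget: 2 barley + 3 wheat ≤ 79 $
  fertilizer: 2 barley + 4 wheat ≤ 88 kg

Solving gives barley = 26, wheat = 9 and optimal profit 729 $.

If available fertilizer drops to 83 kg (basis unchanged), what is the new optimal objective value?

At the optimum: seed budget uses 79 of 79 (binding); fertilizer uses 88 of 88 (binding).
From A_Bᵀ y = c: 2·y_seed budget + 2·y_fertilizer = 18; 3·y_seed budget + 4·y_fertilizer = 29.
This yields shadow prices y_seed budget = 7, y_fertilizer = 2.
Δz = y_fertilizer·Δb = 2 × (-5) = -10, so new z* = 729 − 10 = 719.

719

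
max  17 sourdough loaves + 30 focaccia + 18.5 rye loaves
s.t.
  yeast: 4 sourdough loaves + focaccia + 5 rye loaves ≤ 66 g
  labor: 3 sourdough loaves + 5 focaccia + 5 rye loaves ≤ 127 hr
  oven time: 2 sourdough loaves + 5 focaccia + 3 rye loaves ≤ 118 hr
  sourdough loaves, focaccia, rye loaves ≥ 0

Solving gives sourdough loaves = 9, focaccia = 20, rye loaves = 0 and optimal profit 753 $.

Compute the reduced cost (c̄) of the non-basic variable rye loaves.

Binding: labor and oven time. Non-binding: yeast (10 unused).
Since yeast is not tight, its dual is 0.
From A_Bᵀ y = c: 3·y_labor + 2·y_oven time = 17; 5·y_labor + 5·y_oven time = 30.
→ y_labor = 5 and y_oven time = 1.
Reduced cost of rye loaves: c₃ − yᵀa₃ = 18.5 − (5·5 + 1·3) = 18.5 − 28 = -9.5.

-9.5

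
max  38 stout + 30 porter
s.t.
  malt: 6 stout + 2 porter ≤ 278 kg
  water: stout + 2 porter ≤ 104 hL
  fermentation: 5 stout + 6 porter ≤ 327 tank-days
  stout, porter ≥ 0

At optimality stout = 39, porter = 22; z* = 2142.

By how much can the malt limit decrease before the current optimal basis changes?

136.5

Binding constraints: malt, fermentation. The basis is B = [[6,2],[5,6]] with det 26.
Per unit decrease in malt, x* moves by d = (-0.2308, 0.1923).
The basis stays optimal until water becomes binding; allowable decrease = 136.5 kg.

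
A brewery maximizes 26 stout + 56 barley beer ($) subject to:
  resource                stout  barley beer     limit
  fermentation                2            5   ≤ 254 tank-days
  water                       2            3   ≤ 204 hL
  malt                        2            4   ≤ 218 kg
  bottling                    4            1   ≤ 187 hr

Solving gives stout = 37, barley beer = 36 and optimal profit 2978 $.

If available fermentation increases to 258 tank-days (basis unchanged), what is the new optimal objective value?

2994

At the optimum: fermentation uses 254 of 254 (binding); water uses 182 of 204 (slack = 22); malt uses 218 of 218 (binding); bottling uses 184 of 187 (slack = 3).
Slack constraints have shadow price 0 (complementary slackness).
Dual feasibility on the basic columns requires 2·y_fermentation + 2·y_malt = 26, 5·y_fermentation + 4·y_malt = 56.
→ y_fermentation = 4 and y_malt = 9.
Δz = y_fermentation·Δb = 4 × (4) = 16, so new z* = 2978 + 16 = 2994.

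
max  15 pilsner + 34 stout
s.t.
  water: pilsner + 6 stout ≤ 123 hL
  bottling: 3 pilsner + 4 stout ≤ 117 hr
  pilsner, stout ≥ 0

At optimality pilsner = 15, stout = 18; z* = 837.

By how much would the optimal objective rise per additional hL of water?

Check each constraint at x*: water 123/123 (tight); bottling 117/117 (tight).
Dual feasibility on the basic columns requires 1·y_water + 3·y_bottling = 15, 6·y_water + 4·y_bottling = 34.
This yields shadow prices y_water = 3, y_bottling = 4.
Shadow price of water = 3.

3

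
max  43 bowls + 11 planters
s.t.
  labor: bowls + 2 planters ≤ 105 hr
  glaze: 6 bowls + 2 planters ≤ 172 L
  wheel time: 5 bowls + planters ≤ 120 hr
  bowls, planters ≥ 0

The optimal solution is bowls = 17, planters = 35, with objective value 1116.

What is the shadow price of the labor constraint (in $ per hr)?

Check each constraint at x*: labor 87/105 (slack 18); glaze 172/172 (tight); wheel time 120/120 (tight).
By complementary slackness, y = 0 for the non-binding constraint.
Dual feasibility on the basic columns requires 6·y_glaze + 5·y_wheel time = 43, 2·y_glaze + 1·y_wheel time = 11.
This yields shadow prices y_glaze = 3, y_wheel time = 5.
Shadow price of labor = 0.

0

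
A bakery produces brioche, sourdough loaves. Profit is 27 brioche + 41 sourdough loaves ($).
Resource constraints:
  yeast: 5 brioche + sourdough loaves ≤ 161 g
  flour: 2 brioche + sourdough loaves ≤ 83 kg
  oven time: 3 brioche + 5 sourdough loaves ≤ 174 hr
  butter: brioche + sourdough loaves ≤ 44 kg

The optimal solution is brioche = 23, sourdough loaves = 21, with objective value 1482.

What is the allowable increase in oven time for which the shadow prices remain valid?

Binding constraints: oven time, butter. The basis is B = [[3,5],[1,1]] with det -2.
Per unit increase in oven time, x* moves by d = (-0.5, 0.5).
The basis stays optimal until brioche reaches 0; allowable increase = 46 hr.

46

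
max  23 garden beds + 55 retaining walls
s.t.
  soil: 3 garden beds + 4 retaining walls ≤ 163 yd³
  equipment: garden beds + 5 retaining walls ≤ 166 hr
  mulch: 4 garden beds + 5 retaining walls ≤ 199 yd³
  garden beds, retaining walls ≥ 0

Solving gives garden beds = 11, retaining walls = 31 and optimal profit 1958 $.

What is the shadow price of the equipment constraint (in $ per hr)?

Binding: equipment and mulch. Non-binding: soil (6 unused).
By complementary slackness, y = 0 for the non-binding constraint.
The binding rows give the dual system: 1·y_equipment + 4·y_mulch = 23 and 5·y_equipment + 5·y_mulch = 55.
→ y_equipment = 7 and y_mulch = 4.
Shadow price of equipment = 7.

7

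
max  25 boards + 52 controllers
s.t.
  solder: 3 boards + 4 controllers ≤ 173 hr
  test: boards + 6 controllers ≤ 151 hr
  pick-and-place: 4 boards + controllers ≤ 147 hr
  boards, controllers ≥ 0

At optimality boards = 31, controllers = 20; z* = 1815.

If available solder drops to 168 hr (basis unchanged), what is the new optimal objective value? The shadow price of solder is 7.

1780

Δb = -5, so new z* = 1815 + (7)·(-5) = 1815 − 35 = 1780.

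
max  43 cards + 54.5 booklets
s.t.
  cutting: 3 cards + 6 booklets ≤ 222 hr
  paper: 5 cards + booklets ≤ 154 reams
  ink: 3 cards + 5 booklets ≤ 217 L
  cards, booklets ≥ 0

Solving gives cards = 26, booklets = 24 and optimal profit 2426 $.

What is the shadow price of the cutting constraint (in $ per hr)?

At the optimum: cutting uses 222 of 222 (binding); paper uses 154 of 154 (binding); ink uses 198 of 217 (slack = 19).
Since ink is not tight, its dual is 0.
From A_Bᵀ y = c: 3·y_cutting + 5·y_paper = 43; 6·y_cutting + 1·y_paper = 54.5.
This yields shadow prices y_cutting = 8.5, y_paper = 3.5.
Shadow price of cutting = 8.5.

8.5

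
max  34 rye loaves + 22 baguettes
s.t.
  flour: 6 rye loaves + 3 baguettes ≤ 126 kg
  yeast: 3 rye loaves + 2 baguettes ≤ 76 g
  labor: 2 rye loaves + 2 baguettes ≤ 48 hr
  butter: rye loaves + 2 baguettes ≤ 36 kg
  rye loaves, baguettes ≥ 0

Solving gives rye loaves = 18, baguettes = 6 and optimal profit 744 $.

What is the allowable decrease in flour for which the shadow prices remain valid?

18

Binding constraints: flour, labor. The basis is B = [[6,3],[2,2]] with det 6.
Per unit decrease in flour, x* moves by d = (-0.3333, 0.3333).
The basis stays optimal until butter becomes binding; allowable decrease = 18 kg.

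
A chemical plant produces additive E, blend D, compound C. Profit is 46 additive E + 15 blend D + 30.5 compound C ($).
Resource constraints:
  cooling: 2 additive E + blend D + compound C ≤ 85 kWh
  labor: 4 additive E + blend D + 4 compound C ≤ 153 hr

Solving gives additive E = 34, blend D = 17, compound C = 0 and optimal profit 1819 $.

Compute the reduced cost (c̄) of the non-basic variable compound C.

-8.5

Both cooling and labor are binding at x*.
The binding rows give the dual system: 2·y_cooling + 4·y_labor = 46 and 1·y_cooling + 1·y_labor = 15.
This yields shadow prices y_cooling = 7, y_labor = 8.
Reduced cost of compound C: c₃ − yᵀa₃ = 30.5 − (7·1 + 8·4) = 30.5 − 39 = -8.5.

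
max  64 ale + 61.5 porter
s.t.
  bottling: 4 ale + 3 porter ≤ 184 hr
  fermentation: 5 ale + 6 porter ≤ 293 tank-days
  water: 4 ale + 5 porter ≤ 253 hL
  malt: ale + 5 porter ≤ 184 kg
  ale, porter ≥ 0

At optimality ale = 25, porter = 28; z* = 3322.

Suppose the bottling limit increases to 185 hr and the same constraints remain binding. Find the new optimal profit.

Check each constraint at x*: bottling 184/184 (tight); fermentation 293/293 (tight); water 240/253 (slack 13); malt 165/184 (slack 19).
Slack constraints have shadow price 0 (complementary slackness).
From A_Bᵀ y = c: 4·y_bottling + 5·y_fermentation = 64; 3·y_bottling + 6·y_fermentation = 61.5.
→ y_bottling = 8.5 and y_fermentation = 6.
Δz = y_bottling·Δb = 8.5 × (1) = 8.5, so new z* = 3322 + 8.5 = 3330.5.

3330.5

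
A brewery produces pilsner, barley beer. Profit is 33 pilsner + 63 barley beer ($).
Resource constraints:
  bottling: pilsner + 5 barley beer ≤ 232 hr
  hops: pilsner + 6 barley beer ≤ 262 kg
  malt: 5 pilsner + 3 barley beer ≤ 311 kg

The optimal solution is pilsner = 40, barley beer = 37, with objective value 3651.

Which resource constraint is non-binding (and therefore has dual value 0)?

bottling

bottling: 225/232 (slack 7)
hops: 262/262 (binding)
malt: 311/311 (binding)
By complementary slackness, a constraint with positive slack has shadow price 0 → bottling.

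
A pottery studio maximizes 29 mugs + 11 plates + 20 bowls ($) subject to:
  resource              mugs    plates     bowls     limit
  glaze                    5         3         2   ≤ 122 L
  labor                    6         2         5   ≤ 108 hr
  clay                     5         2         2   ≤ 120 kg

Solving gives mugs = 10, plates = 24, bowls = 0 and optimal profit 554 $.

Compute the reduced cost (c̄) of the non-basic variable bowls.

Binding: glaze and labor. Non-binding: clay (22 unused).
Slack constraints have shadow price 0 (complementary slackness).
Dual feasibility on the basic columns requires 5·y_glaze + 6·y_labor = 29, 3·y_glaze + 2·y_labor = 11.
This yields shadow prices y_glaze = 1, y_labor = 4.
Reduced cost of bowls: c₃ − yᵀa₃ = 20 − (1·2 + 4·5) = 20 − 22 = -2.

-2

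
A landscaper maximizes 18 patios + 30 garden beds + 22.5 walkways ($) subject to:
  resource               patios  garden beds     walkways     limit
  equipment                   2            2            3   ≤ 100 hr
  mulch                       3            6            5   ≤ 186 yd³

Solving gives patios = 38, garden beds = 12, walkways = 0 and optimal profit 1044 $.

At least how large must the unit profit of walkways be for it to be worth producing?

29

Both equipment and mulch are binding at x*.
Dual feasibility on the basic columns requires 2·y_equipment + 3·y_mulch = 18, 2·y_equipment + 6·y_mulch = 30.
This yields shadow prices y_equipment = 3, y_mulch = 4.
walkways enters the basis when its profit ≥ yᵀa₃ = 3·3 + 4·5 = 29.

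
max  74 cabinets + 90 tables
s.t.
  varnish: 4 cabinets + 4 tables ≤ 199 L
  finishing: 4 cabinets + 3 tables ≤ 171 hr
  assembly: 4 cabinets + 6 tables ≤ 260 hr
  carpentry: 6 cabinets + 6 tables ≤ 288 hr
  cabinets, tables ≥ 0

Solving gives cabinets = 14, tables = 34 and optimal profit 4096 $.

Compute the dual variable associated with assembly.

At the optimum: varnish uses 192 of 199 (slack = 7); finishing uses 158 of 171 (slack = 13); assembly uses 260 of 260 (binding); carpentry uses 288 of 288 (binding).
By complementary slackness, y = 0 for the non-binding constraints.
From A_Bᵀ y = c: 4·y_assembly + 6·y_carpentry = 74; 6·y_assembly + 6·y_carpentry = 90.
This yields shadow prices y_assembly = 8, y_carpentry = 7.
Shadow price of assembly = 8.

8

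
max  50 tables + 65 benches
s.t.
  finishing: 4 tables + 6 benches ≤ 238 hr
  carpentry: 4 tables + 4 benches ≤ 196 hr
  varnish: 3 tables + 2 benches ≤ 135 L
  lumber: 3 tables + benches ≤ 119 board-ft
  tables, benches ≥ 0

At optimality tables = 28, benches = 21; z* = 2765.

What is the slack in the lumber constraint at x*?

lumber used = 3·28 + 1·21 = 105; slack = 119 − 105 = 14.

14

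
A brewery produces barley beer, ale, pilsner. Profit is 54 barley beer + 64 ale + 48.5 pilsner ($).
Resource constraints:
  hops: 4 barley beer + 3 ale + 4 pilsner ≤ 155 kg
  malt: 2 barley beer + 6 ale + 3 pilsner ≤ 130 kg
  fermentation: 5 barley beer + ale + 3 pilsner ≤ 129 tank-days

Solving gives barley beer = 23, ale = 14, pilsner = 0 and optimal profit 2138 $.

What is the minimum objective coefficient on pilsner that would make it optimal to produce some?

At the optimum: hops uses 134 of 155 (slack = 21); malt uses 130 of 130 (binding); fermentation uses 129 of 129 (binding).
By complementary slackness, y = 0 for the non-binding constraint.
The binding rows give the dual system: 2·y_malt + 5·y_fermentation = 54 and 6·y_malt + 1·y_fermentation = 64.
Solving: y_malt = 9.5, y_fermentation = 7.
pilsner enters the basis when its profit ≥ yᵀa₃ = 9.5·3 + 7·3 = 49.5.

49.5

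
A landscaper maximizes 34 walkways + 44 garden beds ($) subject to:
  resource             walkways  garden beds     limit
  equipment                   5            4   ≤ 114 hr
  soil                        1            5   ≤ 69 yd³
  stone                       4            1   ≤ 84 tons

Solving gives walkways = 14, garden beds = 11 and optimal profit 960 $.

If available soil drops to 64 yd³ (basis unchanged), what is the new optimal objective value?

940

Binding: equipment and soil. Non-binding: stone (17 unused).
Slack constraints have shadow price 0 (complementary slackness).
From A_Bᵀ y = c: 5·y_equipment + 1·y_soil = 34; 4·y_equipment + 5·y_soil = 44.
This yields shadow prices y_equipment = 6, y_soil = 4.
Δz = y_soil·Δb = 4 × (-5) = -20, so new z* = 960 − 20 = 940.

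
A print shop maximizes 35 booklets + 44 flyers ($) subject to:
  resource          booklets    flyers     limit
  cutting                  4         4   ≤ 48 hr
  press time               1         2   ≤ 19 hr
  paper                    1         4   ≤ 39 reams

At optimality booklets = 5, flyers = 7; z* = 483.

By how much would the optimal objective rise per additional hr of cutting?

6.5

At the optimum: cutting uses 48 of 48 (binding); press time uses 19 of 19 (binding); paper uses 33 of 39 (slack = 6).
By complementary slackness, y = 0 for the non-binding constraint.
From A_Bᵀ y = c: 4·y_cutting + 1·y_press time = 35; 4·y_cutting + 2·y_press time = 44.
→ y_cutting = 6.5 and y_press time = 9.
Shadow price of cutting = 6.5.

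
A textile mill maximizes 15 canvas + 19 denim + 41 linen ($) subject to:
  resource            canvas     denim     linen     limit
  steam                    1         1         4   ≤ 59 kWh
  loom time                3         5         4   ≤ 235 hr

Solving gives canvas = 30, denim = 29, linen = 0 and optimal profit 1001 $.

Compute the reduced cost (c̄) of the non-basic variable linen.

-3

Check each constraint at x*: steam 59/59 (tight); loom time 235/235 (tight).
The binding rows give the dual system: 1·y_steam + 3·y_loom time = 15 and 1·y_steam + 5·y_loom time = 19.
→ y_steam = 9 and y_loom time = 2.
Reduced cost of linen: c₃ − yᵀa₃ = 41 − (9·4 + 2·4) = 41 − 44 = -3.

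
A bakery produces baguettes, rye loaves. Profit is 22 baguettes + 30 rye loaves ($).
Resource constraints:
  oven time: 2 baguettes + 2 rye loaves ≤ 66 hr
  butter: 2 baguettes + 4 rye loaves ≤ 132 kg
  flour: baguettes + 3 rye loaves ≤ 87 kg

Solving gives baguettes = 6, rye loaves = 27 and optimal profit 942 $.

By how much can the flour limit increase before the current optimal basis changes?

Binding constraints: oven time, flour. The basis is B = [[2,2],[1,3]] with det 4.
Per unit increase in flour, x* moves by d = (-0.5, 0.5).
The basis stays optimal until baguettes reaches 0; allowable increase = 12 kg.

12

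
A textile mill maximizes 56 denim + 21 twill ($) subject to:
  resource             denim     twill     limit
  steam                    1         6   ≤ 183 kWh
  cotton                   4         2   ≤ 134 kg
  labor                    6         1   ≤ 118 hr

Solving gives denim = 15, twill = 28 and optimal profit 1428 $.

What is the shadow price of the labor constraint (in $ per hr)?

9

Binding: steam and labor. Non-binding: cotton (18 unused).
By complementary slackness, y = 0 for the non-binding constraint.
From A_Bᵀ y = c: 1·y_steam + 6·y_labor = 56; 6·y_steam + 1·y_labor = 21.
→ y_steam = 2 and y_labor = 9.
Shadow price of labor = 9.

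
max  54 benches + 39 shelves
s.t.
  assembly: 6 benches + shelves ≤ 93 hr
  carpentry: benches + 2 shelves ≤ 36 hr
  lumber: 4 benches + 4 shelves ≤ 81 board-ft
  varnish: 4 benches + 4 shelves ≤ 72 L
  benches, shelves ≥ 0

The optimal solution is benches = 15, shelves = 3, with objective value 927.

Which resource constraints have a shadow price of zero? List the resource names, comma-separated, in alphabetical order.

assembly: 93/93 (binding)
carpentry: 21/36 (slack 15)
lumber: 72/81 (slack 9)
varnish: 72/72 (binding)
By complementary slackness, a constraint with positive slack has shadow price 0 → carpentry, lumber.

carpentry, lumber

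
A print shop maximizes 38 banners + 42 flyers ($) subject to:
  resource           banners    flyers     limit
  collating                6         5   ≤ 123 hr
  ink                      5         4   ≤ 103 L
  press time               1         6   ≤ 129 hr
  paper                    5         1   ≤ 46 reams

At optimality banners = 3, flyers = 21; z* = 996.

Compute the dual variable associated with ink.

Binding: collating and press time. Non-binding: ink (4 unused), paper (10 unused).
Slack constraints have shadow price 0 (complementary slackness).
From A_Bᵀ y = c: 6·y_collating + 1·y_press time = 38; 5·y_collating + 6·y_press time = 42.
Solving: y_collating = 6, y_press time = 2.
Shadow price of ink = 0.

0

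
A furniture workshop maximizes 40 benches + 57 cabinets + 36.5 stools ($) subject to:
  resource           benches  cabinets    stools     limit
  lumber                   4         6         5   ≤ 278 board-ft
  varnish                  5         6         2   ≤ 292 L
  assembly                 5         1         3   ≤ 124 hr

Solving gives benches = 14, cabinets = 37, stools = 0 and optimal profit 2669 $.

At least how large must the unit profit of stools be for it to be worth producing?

41.5

At the optimum: lumber uses 278 of 278 (binding); varnish uses 292 of 292 (binding); assembly uses 107 of 124 (slack = 17).
By complementary slackness, y = 0 for the non-binding constraint.
From A_Bᵀ y = c: 4·y_lumber + 5·y_varnish = 40; 6·y_lumber + 6·y_varnish = 57.
This yields shadow prices y_lumber = 7.5, y_varnish = 2.
stools enters the basis when its profit ≥ yᵀa₃ = 7.5·5 + 2·2 = 41.5.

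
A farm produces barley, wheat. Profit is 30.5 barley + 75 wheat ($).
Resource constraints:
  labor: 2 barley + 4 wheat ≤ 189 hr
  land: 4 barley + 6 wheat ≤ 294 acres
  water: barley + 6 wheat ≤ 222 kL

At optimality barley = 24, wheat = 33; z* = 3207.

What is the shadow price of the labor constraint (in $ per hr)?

0

At the optimum: labor uses 180 of 189 (slack = 9); land uses 294 of 294 (binding); water uses 222 of 222 (binding).
By complementary slackness, y = 0 for the non-binding constraint.
Dual feasibility on the basic columns requires 4·y_land + 1·y_water = 30.5, 6·y_land + 6·y_water = 75.
This yields shadow prices y_land = 6, y_water = 6.5.
Shadow price of labor = 0.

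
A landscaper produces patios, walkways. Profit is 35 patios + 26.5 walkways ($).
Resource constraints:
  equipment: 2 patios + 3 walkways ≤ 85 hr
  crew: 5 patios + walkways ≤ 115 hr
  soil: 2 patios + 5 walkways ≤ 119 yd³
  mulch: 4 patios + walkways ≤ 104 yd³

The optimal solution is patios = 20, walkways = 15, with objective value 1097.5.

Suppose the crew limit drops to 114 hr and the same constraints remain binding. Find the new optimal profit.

1093.5

Binding: equipment and crew. Non-binding: soil (4 unused), mulch (9 unused).
By complementary slackness, y = 0 for the non-binding constraints.
The binding rows give the dual system: 2·y_equipment + 5·y_crew = 35 and 3·y_equipment + 1·y_crew = 26.5.
→ y_equipment = 7.5 and y_crew = 4.
Δz = y_crew·Δb = 4 × (-1) = -4, so new z* = 1097.5 − 4 = 1093.5.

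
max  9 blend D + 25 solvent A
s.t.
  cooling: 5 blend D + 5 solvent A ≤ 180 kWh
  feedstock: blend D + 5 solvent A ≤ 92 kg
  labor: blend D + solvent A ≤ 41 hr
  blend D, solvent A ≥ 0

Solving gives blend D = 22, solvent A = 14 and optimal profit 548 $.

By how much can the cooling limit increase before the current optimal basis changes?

25

Binding constraints: cooling, feedstock. The basis is B = [[5,5],[1,5]] with det 20.
Per unit increase in cooling, x* moves by d = (0.25, -0.05).
The basis stays optimal until labor becomes binding; allowable increase = 25 kWh.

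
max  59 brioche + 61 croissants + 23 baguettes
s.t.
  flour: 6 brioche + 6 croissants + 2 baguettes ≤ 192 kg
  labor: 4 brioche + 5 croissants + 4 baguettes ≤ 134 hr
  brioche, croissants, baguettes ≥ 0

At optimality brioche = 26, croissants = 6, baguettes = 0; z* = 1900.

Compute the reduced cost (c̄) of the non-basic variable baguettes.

-2

At the optimum: flour uses 192 of 192 (binding); labor uses 134 of 134 (binding).
The binding rows give the dual system: 6·y_flour + 4·y_labor = 59 and 6·y_flour + 5·y_labor = 61.
This yields shadow prices y_flour = 8.5, y_labor = 2.
Reduced cost of baguettes: c₃ − yᵀa₃ = 23 − (8.5·2 + 2·4) = 23 − 25 = -2.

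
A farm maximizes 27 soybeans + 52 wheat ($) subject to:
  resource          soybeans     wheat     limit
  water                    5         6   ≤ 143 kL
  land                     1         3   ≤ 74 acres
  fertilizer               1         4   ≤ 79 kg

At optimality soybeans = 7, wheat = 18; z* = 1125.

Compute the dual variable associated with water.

Binding: water and fertilizer. Non-binding: land (13 unused).
Slack constraints have shadow price 0 (complementary slackness).
From A_Bᵀ y = c: 5·y_water + 1·y_fertilizer = 27; 6·y_water + 4·y_fertilizer = 52.
This yields shadow prices y_water = 4, y_fertilizer = 7.
Shadow price of water = 4.

4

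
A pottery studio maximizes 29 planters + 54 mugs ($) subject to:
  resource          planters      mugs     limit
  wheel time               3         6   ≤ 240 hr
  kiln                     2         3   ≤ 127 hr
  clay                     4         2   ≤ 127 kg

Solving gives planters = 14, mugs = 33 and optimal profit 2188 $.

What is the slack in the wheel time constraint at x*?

wheel time used = 3·14 + 6·33 = 240; slack = 240 − 240 = 0.

0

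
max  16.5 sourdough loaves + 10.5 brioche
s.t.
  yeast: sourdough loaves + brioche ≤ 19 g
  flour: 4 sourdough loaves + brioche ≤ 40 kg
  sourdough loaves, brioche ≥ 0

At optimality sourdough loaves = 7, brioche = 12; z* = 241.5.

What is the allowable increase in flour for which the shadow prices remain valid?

Binding constraints: yeast, flour. The basis is B = [[1,1],[4,1]] with det -3.
Per unit increase in flour, x* moves by d = (0.3333, -0.3333).
The basis stays optimal until brioche reaches 0; allowable increase = 36 kg.

36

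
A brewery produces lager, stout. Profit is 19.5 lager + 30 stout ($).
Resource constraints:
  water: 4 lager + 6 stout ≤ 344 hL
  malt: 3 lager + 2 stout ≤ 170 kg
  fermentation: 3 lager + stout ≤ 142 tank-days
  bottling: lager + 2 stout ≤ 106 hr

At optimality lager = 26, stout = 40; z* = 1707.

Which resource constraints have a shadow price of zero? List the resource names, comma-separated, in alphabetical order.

water: 344/344 (binding)
malt: 158/170 (slack 12)
fermentation: 118/142 (slack 24)
bottling: 106/106 (binding)
By complementary slackness, a constraint with positive slack has shadow price 0 → fermentation, malt.

fermentation, malt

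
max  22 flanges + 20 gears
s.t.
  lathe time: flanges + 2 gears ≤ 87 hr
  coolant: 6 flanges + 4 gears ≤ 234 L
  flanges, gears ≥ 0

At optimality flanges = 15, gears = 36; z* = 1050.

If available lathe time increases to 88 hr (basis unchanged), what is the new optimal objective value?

Both lathe time and coolant are binding at x*.
From A_Bᵀ y = c: 1·y_lathe time + 6·y_coolant = 22; 2·y_lathe time + 4·y_coolant = 20.
This yields shadow prices y_lathe time = 4, y_coolant = 3.
Δz = y_lathe time·Δb = 4 × (1) = 4, so new z* = 1050 + 4 = 1054.

1054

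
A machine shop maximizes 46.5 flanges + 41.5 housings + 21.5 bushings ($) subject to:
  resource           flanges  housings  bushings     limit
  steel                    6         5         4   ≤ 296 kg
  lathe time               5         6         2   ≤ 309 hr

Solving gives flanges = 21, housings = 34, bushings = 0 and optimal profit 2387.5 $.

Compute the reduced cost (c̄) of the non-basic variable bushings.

At the optimum: steel uses 296 of 296 (binding); lathe time uses 309 of 309 (binding).
From A_Bᵀ y = c: 6·y_steel + 5·y_lathe time = 46.5; 5·y_steel + 6·y_lathe time = 41.5.
→ y_steel = 6.5 and y_lathe time = 1.5.
Reduced cost of bushings: c₃ − yᵀa₃ = 21.5 − (6.5·4 + 1.5·2) = 21.5 − 29 = -7.5.

-7.5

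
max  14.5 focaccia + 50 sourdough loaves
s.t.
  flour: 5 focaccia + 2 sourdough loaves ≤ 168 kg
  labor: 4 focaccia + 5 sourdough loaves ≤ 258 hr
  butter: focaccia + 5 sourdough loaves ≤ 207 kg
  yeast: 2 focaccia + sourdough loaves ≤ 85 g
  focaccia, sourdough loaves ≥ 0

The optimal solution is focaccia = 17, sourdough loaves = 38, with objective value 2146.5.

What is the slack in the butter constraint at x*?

butter used = 1·17 + 5·38 = 207; slack = 207 − 207 = 0.

0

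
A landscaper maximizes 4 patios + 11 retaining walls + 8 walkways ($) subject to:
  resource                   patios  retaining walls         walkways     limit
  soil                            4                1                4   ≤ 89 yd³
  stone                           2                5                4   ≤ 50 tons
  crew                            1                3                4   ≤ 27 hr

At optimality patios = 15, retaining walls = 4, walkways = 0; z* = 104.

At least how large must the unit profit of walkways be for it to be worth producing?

At the optimum: soil uses 64 of 89 (slack = 25); stone uses 50 of 50 (binding); crew uses 27 of 27 (binding).
By complementary slackness, y = 0 for the non-binding constraint.
The binding rows give the dual system: 2·y_stone + 1·y_crew = 4 and 5·y_stone + 3·y_crew = 11.
This yields shadow prices y_stone = 1, y_crew = 2.
walkways enters the basis when its profit ≥ yᵀa₃ = 1·4 + 2·4 = 12.

12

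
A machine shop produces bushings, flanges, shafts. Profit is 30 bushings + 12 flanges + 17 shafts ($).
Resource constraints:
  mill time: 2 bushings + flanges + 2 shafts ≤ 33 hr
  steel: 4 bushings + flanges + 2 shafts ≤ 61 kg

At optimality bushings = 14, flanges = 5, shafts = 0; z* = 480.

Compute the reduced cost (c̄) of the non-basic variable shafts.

-7

Both mill time and steel are binding at x*.
Dual feasibility on the basic columns requires 2·y_mill time + 4·y_steel = 30, 1·y_mill time + 1·y_steel = 12.
→ y_mill time = 9 and y_steel = 3.
Reduced cost of shafts: c₃ − yᵀa₃ = 17 − (9·2 + 3·2) = 17 − 24 = -7.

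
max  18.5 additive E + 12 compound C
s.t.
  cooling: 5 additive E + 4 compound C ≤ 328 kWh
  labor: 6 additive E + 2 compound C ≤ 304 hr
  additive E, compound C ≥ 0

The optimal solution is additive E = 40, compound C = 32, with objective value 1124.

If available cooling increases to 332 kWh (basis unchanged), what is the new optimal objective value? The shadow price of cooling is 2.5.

1134

Δb = 4, so new z* = 1124 + (2.5)·(4) = 1124 + 10 = 1134.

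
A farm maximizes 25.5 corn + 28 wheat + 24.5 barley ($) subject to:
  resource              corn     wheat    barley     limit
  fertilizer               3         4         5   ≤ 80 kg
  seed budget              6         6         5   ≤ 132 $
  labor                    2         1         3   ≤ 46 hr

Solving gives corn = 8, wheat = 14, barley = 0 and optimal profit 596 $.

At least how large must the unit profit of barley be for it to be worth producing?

27.5

Binding: fertilizer and seed budget. Non-binding: labor (16 unused).
By complementary slackness, y = 0 for the non-binding constraint.
From A_Bᵀ y = c: 3·y_fertilizer + 6·y_seed budget = 25.5; 4·y_fertilizer + 6·y_seed budget = 28.
Solving: y_fertilizer = 2.5, y_seed budget = 3.
barley enters the basis when its profit ≥ yᵀa₃ = 2.5·5 + 3·5 = 27.5.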